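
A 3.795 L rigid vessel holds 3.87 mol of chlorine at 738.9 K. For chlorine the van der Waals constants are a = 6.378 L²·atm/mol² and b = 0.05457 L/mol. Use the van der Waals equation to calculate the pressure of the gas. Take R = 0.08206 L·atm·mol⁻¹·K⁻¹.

P ≈ 58.84 atm

P = nRT/(V − nb) − a n²/V²
nRT/(V − nb) = (3.87)(0.08206)(738.9)/(3.795 − 3.87×0.05457) = 234.65/3.5838 = 65.475 atm
a n²/V² = (6.378)(3.87)²/(3.795)² = 6.6326 atm
P = 65.475 − 6.6326 = 58.84 atm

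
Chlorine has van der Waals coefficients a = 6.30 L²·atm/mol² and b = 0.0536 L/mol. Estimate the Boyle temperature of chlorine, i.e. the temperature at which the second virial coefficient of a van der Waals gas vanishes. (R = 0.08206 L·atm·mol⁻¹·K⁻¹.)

T_B ≈ 1432 K

For a van der Waals gas the second virial coefficient B₂ = b − a/(RT) vanishes at T_B = a/(Rb).
T_B = 6.30/(0.08206×0.0536) = 6.30/0.0043984 = 1432 K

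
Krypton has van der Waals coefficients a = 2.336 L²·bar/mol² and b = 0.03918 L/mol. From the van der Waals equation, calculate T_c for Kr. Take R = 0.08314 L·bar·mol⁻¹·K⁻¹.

T_c ≈ 212.5 K

For a van der Waals gas, T_c = 8a/(27Rb).
T_c = 8×2.336/(27×0.08314×0.03918) = 18.688/0.087950 = 212.5 K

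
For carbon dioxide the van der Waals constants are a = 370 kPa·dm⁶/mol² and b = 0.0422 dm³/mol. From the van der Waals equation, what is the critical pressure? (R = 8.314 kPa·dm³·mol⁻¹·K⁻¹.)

For a van der Waals gas, P_c = a/(27b²).
P_c = 370/(27×(0.0422)²) = 370/0.048083 = 7695 kPa

P_c ≈ 7695 kPa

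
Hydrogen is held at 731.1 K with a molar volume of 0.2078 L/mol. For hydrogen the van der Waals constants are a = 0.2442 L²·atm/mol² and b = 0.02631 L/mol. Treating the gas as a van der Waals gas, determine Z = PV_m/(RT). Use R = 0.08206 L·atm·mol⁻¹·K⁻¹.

Z ≈ 1.125

P = RT/(V_m − b) − a/V_m² = (0.08206)(731.1)/(0.2078 − 0.02631) − 0.2442/(0.2078)²
  = 59.994/0.18149 − 5.6553 = 330.56 − 5.6553 = 324.90 atm
Z = PV_m/(RT) = (324.90)(0.2078)/((0.08206)(731.1)) = 67.514/59.994 = 1.125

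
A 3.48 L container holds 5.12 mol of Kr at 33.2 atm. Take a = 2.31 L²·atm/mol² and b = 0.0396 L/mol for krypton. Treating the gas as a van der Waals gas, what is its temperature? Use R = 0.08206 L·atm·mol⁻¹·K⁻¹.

T ≈ 298.0 K

T = (P + a n²/V²)(V − nb)/(nR)
P + a n²/V² = 33.2 + (2.31)(5.12)²/(3.48)² = 38.200 atm
V − nb = 3.48 − (5.12)(0.0396) = 3.2772 L
T = (38.200)(3.2772)/((5.12)(0.08206)) = 298.0 K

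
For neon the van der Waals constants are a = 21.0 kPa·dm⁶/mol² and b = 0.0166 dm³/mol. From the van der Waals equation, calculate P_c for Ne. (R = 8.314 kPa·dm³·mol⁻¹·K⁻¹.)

P_c ≈ 2823 kPa

For a van der Waals gas, P_c = a/(27b²).
P_c = 21.0/(27×(0.0166)²) = 21.0/0.0074401 = 2823 kPa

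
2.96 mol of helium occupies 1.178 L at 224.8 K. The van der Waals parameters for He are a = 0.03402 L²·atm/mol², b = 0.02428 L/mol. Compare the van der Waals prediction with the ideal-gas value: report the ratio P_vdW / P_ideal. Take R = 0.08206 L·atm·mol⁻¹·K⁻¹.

P_vdW / P_ideal ≈ 1.060

Ideal: P_ideal = nRT/V = (2.96)(0.08206)(224.8)/1.178 = 46.3526 atm
vdW: P = nRT/(V − nb) − a n²/V² = 54.6034/1.10613 − 0.298070/1.38768 = 49.3644 − 0.214797 = 49.1496 atm
Ratio = 49.1496/46.3526 = 1.060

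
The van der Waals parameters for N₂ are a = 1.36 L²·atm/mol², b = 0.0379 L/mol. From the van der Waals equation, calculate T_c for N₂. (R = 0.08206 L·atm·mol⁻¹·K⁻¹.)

T_c ≈ 129.6 K

For a van der Waals gas, T_c = 8a/(27Rb).
T_c = 8×1.36/(27×0.08206×0.0379) = 10.880/0.083972 = 129.6 K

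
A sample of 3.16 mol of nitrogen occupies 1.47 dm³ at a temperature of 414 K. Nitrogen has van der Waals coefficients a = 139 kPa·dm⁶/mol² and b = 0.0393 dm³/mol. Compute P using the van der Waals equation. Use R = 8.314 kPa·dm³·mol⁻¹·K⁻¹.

P ≈ 7440 kPa

P = nRT/(V − nb) − a n²/V²
nRT/(V − nb) = (3.16)(8.314)(414)/(1.47 − 3.16×0.0393) = 10877/1.3458 = 8082.2 kPa
a n²/V² = (139)(3.16)²/(1.47)² = 642.32 kPa
P = 8082.2 − 642.32 = 7440 kPa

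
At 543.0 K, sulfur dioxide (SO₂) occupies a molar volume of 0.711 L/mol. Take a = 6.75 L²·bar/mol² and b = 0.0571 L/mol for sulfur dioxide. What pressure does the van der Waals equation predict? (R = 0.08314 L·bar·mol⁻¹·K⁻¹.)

P ≈ 55.69 bar

P = RT/(V_m − b) − a/V_m²
RT/(V_m − b) = (0.08314)(543.0)/(0.711 − 0.0571) = 45.145/0.65390 = 69.040 bar
a/V_m² = 6.75/(0.711)² = 13.353 bar
P = 69.040 − 13.353 = 55.69 bar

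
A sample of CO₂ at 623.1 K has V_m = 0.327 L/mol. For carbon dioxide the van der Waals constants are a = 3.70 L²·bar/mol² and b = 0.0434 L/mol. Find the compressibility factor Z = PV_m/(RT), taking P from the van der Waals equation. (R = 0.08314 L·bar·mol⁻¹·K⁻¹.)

P = RT/(V_m − b) − a/V_m² = (0.08314)(623.1)/(0.327 − 0.0434) − 3.70/(0.327)²
  = 51.805/0.28360 − 34.602 = 182.67 − 34.602 = 148.07 bar
Z = PV_m/(RT) = (148.07)(0.327)/((0.08314)(623.1)) = 48.419/51.805 = 0.9346

Z ≈ 0.9346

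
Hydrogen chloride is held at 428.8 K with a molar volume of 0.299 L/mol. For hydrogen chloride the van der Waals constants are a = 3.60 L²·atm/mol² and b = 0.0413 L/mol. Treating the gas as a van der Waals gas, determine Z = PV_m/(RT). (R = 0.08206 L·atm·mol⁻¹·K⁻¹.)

P = RT/(V_m − b) − a/V_m² = (0.08206)(428.8)/(0.299 − 0.0413) − 3.60/(0.299)²
  = 35.187/0.25770 − 40.268 = 136.54 − 40.268 = 96.27 atm
Z = PV_m/(RT) = (96.27)(0.299)/((0.08206)(428.8)) = 28.785/35.187 = 0.8181

Z ≈ 0.8181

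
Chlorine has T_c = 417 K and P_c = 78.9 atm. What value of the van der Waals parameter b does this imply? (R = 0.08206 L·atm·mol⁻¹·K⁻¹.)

From T_c = 8a/(27Rb) and P_c = a/(27b²): b = R T_c/(8 P_c).
b = (0.08206)(417)/(8×78.9) = 34.219/631.20 = 0.05421 L/mol

b ≈ 0.05421 L/mol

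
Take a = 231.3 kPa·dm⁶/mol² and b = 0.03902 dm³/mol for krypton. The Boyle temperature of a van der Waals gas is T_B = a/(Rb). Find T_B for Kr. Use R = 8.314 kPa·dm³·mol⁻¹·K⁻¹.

T_B ≈ 713.0 K

For a van der Waals gas the second virial coefficient B₂ = b − a/(RT) vanishes at T_B = a/(Rb).
T_B = 231.3/(8.314×0.03902) = 231.3/0.32441 = 713.0 K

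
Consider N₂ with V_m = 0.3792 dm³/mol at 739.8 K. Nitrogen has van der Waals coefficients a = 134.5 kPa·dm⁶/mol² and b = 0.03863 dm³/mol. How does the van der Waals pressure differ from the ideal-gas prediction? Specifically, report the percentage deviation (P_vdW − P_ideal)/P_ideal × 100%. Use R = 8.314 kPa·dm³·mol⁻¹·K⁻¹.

5.58 %

Ideal: P_ideal = RT/V_m = (8.314)(739.8)/0.3792 = 16220.2 kPa
vdW: P = RT/(V_m − b) − a/V_m² = 6150.70/0.340570 − 134.5/0.143793 = 18060.0 − 935.372 = 17124.6 kPa
% deviation = (17124.6 − 16220.2)/16220.2 × 100% = 5.58%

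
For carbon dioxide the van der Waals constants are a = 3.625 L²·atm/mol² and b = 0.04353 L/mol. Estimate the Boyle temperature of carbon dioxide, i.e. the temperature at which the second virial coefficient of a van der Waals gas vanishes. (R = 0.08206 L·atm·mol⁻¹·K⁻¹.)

T_B ≈ 1015 K

For a van der Waals gas the second virial coefficient B₂ = b − a/(RT) vanishes at T_B = a/(Rb).
T_B = 3.625/(0.08206×0.04353) = 3.625/0.0035721 = 1015 K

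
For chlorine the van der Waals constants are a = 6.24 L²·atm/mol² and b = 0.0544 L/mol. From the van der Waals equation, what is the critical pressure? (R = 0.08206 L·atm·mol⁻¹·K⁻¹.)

P_c ≈ 78.09 atm

For a van der Waals gas, P_c = a/(27b²).
P_c = 6.24/(27×(0.0544)²) = 6.24/0.079903 = 78.09 atm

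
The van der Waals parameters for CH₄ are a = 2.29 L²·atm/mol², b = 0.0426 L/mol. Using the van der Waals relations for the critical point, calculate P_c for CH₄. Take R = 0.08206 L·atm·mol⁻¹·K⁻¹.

P_c ≈ 46.74 atm

For a van der Waals gas, P_c = a/(27b²).
P_c = 2.29/(27×(0.0426)²) = 2.29/0.048999 = 46.74 atm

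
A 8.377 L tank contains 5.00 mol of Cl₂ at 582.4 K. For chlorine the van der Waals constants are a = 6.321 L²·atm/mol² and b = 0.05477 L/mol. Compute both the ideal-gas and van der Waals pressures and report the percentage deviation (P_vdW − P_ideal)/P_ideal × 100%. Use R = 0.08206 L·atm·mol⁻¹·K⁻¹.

Ideal: P_ideal = nRT/V = (5.00)(0.08206)(582.4)/8.377 = 28.5256 atm
vdW: P = nRT/(V − nb) − a n²/V² = 238.959/8.10315 − 158.025/70.1741 = 29.4896 − 2.25190 = 27.2377 atm
% deviation = (27.2377 − 28.5256)/28.5256 × 100% = -4.51%

-4.51 %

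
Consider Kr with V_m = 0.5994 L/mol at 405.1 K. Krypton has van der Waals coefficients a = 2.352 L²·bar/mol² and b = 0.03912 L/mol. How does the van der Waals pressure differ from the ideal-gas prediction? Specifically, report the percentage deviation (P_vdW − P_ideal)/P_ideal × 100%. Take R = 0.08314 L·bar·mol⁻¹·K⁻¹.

Ideal: P_ideal = RT/V_m = (0.08314)(405.1)/0.5994 = 56.1895 bar
vdW: P = RT/(V_m − b) − a/V_m² = 33.6800/0.560280 − 2.352/0.359280 = 60.1128 − 6.54643 = 53.5664 bar
% deviation = (53.5664 − 56.1895)/56.1895 × 100% = -4.67%

-4.67 %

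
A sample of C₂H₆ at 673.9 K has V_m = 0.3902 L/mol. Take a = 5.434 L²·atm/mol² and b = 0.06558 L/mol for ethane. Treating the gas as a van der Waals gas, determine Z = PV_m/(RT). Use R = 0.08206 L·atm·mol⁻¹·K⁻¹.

P = RT/(V_m − b) − a/V_m² = (0.08206)(673.9)/(0.3902 − 0.06558) − 5.434/(0.3902)²
  = 55.300/0.32462 − 35.690 = 170.35 − 35.690 = 134.66 atm
Z = PV_m/(RT) = (134.66)(0.3902)/((0.08206)(673.9)) = 52.544/55.300 = 0.9502

Z ≈ 0.9502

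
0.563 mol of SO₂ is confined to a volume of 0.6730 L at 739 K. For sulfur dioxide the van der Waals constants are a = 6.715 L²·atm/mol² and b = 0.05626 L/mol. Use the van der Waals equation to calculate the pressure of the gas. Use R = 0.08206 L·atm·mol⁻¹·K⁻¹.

P = nRT/(V − nb) − a n²/V²
nRT/(V − nb) = (0.563)(0.08206)(739)/(0.6730 − 0.563×0.05626) = 34.142/0.64133 = 53.236 atm
a n²/V² = (6.715)(0.563)²/(0.6730)² = 4.6993 atm
P = 53.236 − 4.6993 = 48.54 atm

P ≈ 48.54 atm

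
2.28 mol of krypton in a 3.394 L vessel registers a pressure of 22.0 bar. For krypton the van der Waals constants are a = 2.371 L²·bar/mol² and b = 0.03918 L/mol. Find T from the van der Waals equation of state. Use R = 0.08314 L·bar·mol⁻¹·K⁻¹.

T ≈ 402.2 K

T = (P + a n²/V²)(V − nb)/(nR)
P + a n²/V² = 22.0 + (2.371)(2.28)²/(3.394)² = 23.070 bar
V − nb = 3.394 − (2.28)(0.03918) = 3.3047 L
T = (23.070)(3.3047)/((2.28)(0.08314)) = 402.2 K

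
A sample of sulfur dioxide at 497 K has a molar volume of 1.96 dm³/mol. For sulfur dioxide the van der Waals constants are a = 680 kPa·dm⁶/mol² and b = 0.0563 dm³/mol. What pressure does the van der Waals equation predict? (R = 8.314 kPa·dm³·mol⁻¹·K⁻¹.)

P = RT/(V_m − b) − a/V_m²
RT/(V_m − b) = (8.314)(497)/(1.96 − 0.0563) = 4132.1/1.9037 = 2170.6 kPa
a/V_m² = 680/(1.96)² = 177.01 kPa
P = 2170.6 − 177.01 = 1994 kPa

P ≈ 1994 kPa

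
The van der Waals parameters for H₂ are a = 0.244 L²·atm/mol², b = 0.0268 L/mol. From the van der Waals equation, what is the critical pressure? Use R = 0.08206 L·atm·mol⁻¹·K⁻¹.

For a van der Waals gas, P_c = a/(27b²).
P_c = 0.244/(27×(0.0268)²) = 0.244/0.019392 = 12.58 atm

P_c ≈ 12.58 atm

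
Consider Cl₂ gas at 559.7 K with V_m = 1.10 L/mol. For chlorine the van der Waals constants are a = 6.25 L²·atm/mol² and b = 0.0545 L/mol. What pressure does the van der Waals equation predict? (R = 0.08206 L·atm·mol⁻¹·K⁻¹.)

P = RT/(V_m − b) − a/V_m²
RT/(V_m − b) = (0.08206)(559.7)/(1.10 − 0.0545) = 45.929/1.0455 = 43.930 atm
a/V_m² = 6.25/(1.10)² = 5.1653 atm
P = 43.930 − 5.1653 = 38.76 atm

P ≈ 38.76 atm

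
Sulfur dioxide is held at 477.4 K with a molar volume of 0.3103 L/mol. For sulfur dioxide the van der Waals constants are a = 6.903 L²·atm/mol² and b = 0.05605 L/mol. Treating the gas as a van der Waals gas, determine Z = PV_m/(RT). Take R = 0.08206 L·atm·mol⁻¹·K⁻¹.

Z ≈ 0.6526

P = RT/(V_m − b) − a/V_m² = (0.08206)(477.4)/(0.3103 − 0.05605) − 6.903/(0.3103)²
  = 39.175/0.25425 − 71.693 = 154.08 − 71.693 = 82.39 atm
Z = PV_m/(RT) = (82.39)(0.3103)/((0.08206)(477.4)) = 25.566/39.175 = 0.6526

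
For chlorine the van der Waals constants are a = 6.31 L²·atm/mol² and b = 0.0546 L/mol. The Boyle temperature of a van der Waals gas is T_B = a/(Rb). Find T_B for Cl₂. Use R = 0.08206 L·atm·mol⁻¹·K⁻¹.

For a van der Waals gas the second virial coefficient B₂ = b − a/(RT) vanishes at T_B = a/(Rb).
T_B = 6.31/(0.08206×0.0546) = 6.31/0.0044805 = 1408 K

T_B ≈ 1408 K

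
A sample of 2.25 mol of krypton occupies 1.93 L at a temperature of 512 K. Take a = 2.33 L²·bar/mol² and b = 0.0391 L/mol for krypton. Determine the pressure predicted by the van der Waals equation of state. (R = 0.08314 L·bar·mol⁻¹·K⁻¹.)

P = nRT/(V − nb) − a n²/V²
nRT/(V − nb) = (2.25)(0.08314)(512)/(1.93 − 2.25×0.0391) = 95.777/1.8420 = 51.996 bar
a n²/V² = (2.33)(2.25)²/(1.93)² = 3.1667 bar
P = 51.996 − 3.1667 = 48.83 bar

P ≈ 48.83 bar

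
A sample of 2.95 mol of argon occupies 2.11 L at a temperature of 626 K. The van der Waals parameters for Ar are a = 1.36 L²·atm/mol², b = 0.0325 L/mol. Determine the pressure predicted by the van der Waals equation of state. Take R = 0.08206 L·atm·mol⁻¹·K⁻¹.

P = nRT/(V − nb) − a n²/V²
nRT/(V − nb) = (2.95)(0.08206)(626)/(2.11 − 2.95×0.0325) = 151.54/2.0141 = 75.240 atm
a n²/V² = (1.36)(2.95)²/(2.11)² = 2.6584 atm
P = 75.240 − 2.6584 = 72.58 atm

P ≈ 72.58 atm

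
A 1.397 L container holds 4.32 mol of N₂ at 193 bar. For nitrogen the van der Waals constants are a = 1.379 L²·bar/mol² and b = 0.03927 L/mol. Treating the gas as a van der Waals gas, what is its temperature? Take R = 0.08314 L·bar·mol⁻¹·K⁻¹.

T = (P + a n²/V²)(V − nb)/(nR)
P + a n²/V² = 193 + (1.379)(4.32)²/(1.397)² = 206.19 bar
V − nb = 1.397 − (4.32)(0.03927) = 1.2274 L
T = (206.19)(1.2274)/((4.32)(0.08314)) = 704.6 K

T ≈ 704.6 K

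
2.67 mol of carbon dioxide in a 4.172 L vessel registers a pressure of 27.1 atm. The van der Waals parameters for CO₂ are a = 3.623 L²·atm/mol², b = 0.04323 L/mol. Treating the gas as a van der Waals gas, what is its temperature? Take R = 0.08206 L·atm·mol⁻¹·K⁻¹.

T = (P + a n²/V²)(V − nb)/(nR)
P + a n²/V² = 27.1 + (3.623)(2.67)²/(4.172)² = 28.584 atm
V − nb = 4.172 − (2.67)(0.04323) = 4.0566 L
T = (28.584)(4.0566)/((2.67)(0.08206)) = 529.2 K

T ≈ 529.2 K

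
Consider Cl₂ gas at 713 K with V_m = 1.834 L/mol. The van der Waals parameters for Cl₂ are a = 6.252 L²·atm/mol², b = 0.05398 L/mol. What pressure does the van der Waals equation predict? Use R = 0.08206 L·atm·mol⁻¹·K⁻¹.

P ≈ 31.01 atm

P = RT/(V_m − b) − a/V_m²
RT/(V_m − b) = (0.08206)(713)/(1.834 − 0.05398) = 58.509/1.7800 = 32.870 atm
a/V_m² = 6.252/(1.834)² = 1.8587 atm
P = 32.870 − 1.8587 = 31.01 atm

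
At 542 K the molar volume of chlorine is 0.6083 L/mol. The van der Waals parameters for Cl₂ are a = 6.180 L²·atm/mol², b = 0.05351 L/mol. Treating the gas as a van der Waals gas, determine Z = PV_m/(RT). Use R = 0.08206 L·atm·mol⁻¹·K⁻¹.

Z ≈ 0.8680

P = RT/(V_m − b) − a/V_m² = (0.08206)(542)/(0.6083 − 0.05351) − 6.180/(0.6083)²
  = 44.477/0.55479 − 16.701 = 80.169 − 16.701 = 63.468 atm
Z = PV_m/(RT) = (63.468)(0.6083)/((0.08206)(542)) = 38.608/44.477 = 0.8680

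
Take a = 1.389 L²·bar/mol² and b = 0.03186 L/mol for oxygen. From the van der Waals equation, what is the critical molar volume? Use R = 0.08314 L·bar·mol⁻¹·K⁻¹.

V_m,c ≈ 0.09558 L/mol

For a van der Waals gas, V_m,c = 3b.
V_m,c = 3×0.03186 = 0.09558 L/mol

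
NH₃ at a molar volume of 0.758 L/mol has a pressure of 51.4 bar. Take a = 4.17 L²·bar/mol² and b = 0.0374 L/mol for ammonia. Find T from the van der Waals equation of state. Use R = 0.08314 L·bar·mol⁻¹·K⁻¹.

T ≈ 508.4 K

T = (P + a/V_m²)(V_m − b)/R
P + a/V_m² = 51.4 + 4.17/(0.758)² = 58.658 bar
V_m − b = 0.758 − 0.0374 = 0.72060 L/mol
T = (58.658)(0.72060)/0.08314 = 508.4 K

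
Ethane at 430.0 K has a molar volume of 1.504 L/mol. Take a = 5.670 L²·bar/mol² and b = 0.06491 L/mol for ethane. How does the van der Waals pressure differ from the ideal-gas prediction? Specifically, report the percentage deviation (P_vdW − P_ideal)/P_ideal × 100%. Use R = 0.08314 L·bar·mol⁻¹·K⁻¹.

Ideal: P_ideal = RT/V_m = (0.08314)(430.0)/1.504 = 23.7701 bar
vdW: P = RT/(V_m − b) − a/V_m² = 35.7502/1.43909 − 5.670/2.26202 = 24.8422 − 2.50661 = 22.3356 bar
% deviation = (22.3356 − 23.7701)/23.7701 × 100% = -6.03%

-6.03 %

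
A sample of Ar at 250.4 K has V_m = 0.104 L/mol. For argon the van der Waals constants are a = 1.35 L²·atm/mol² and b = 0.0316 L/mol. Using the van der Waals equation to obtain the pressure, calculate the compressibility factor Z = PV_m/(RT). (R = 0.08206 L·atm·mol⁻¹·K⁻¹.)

Z ≈ 0.8047

P = RT/(V_m − b) − a/V_m² = (0.08206)(250.4)/(0.104 − 0.0316) − 1.35/(0.104)²
  = 20.548/0.072400 − 124.82 = 283.81 − 124.82 = 158.99 atm
Z = PV_m/(RT) = (158.99)(0.104)/((0.08206)(250.4)) = 16.535/20.548 = 0.8047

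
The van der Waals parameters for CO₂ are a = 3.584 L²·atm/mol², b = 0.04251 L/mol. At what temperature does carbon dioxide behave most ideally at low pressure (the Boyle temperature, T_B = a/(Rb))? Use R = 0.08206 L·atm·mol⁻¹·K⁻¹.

T_B ≈ 1027 K

For a van der Waals gas the second virial coefficient B₂ = b − a/(RT) vanishes at T_B = a/(Rb).
T_B = 3.584/(0.08206×0.04251) = 3.584/0.0034884 = 1027 K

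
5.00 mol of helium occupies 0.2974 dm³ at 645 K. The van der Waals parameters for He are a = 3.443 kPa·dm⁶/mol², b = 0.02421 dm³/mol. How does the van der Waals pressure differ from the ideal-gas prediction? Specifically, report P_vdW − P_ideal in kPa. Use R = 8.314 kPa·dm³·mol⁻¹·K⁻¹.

Ideal: P_ideal = nRT/V = (5.00)(8.314)(645)/0.2974 = 90156.9 kPa
vdW: P = nRT/(V − nb) − a n²/V² = 26812.7/0.176350 − 86.0750/0.0884468 = 152043 − 973.184 = 151070 kPa
ΔP = 151070 − 90156.9 = 60910 kPa

ΔP ≈ 60910 kPa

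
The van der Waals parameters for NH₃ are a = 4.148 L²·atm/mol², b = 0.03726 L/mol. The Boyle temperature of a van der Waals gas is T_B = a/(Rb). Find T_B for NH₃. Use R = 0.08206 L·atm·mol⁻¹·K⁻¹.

T_B ≈ 1357 K

For a van der Waals gas the second virial coefficient B₂ = b − a/(RT) vanishes at T_B = a/(Rb).
T_B = 4.148/(0.08206×0.03726) = 4.148/0.0030576 = 1357 K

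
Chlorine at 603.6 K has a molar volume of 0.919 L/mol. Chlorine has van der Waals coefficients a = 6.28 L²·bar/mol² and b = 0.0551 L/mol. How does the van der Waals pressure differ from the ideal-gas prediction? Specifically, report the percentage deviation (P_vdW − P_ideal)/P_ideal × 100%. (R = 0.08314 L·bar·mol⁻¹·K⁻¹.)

Ideal: P_ideal = RT/V_m = (0.08314)(603.6)/0.919 = 54.6064 bar
vdW: P = RT/(V_m − b) − a/V_m² = 50.1833/0.863900 − 6.28/0.844561 = 58.0892 − 7.43582 = 50.6534 bar
% deviation = (50.6534 − 54.6064)/54.6064 × 100% = -7.24%

-7.24 %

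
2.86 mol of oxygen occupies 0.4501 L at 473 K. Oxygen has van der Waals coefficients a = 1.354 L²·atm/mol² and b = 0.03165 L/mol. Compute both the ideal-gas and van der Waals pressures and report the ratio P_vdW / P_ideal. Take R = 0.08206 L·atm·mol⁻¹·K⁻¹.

P_vdW / P_ideal ≈ 1.030

Ideal: P_ideal = nRT/V = (2.86)(0.08206)(473)/0.4501 = 246.632 atm
vdW: P = nRT/(V − nb) − a n²/V² = 111.009/0.359581 − 11.0752/0.202590 = 308.718 − 54.6680 = 254.050 atm
Ratio = 254.050/246.632 = 1.030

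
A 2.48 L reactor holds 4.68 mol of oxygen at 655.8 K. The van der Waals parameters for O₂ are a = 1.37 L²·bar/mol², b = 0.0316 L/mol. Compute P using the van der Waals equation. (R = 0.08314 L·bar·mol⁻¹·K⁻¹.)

P = nRT/(V − nb) − a n²/V²
nRT/(V − nb) = (4.68)(0.08314)(655.8)/(2.48 − 4.68×0.0316) = 255.17/2.3321 = 109.42 bar
a n²/V² = (1.37)(4.68)²/(2.48)² = 4.8788 bar
P = 109.42 − 4.8788 = 104.5 bar

P ≈ 104.5 bar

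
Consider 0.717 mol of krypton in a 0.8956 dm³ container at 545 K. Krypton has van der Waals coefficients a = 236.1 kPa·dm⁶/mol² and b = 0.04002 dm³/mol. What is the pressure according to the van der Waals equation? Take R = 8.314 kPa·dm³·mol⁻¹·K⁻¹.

P = nRT/(V − nb) − a n²/V²
nRT/(V − nb) = (0.717)(8.314)(545)/(0.8956 − 0.717×0.04002) = 3248.8/0.86691 = 3747.6 kPa
a n²/V² = (236.1)(0.717)²/(0.8956)² = 151.32 kPa
P = 3747.6 − 151.32 = 3596 kPa

P ≈ 3596 kPa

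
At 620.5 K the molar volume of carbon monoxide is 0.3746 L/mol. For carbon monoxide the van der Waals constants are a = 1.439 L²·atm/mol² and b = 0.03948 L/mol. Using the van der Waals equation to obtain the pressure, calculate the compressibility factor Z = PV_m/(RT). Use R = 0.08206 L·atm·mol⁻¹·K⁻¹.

Z ≈ 1.042

P = RT/(V_m − b) − a/V_m² = (0.08206)(620.5)/(0.3746 − 0.03948) − 1.439/(0.3746)²
  = 50.918/0.33512 − 10.255 = 151.94 − 10.255 = 141.69 atm
Z = PV_m/(RT) = (141.69)(0.3746)/((0.08206)(620.5)) = 53.077/50.918 = 1.042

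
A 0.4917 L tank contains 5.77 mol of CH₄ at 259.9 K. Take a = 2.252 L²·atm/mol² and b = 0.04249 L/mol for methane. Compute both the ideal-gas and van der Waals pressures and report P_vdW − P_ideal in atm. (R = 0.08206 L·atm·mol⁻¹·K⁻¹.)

Ideal: P_ideal = nRT/V = (5.77)(0.08206)(259.9)/0.4917 = 250.273 atm
vdW: P = nRT/(V − nb) − a n²/V² = 123.059/0.246533 − 74.9756/0.241769 = 499.158 − 310.113 = 189.045 atm
ΔP = 189.045 − 250.273 = -61.23 atm

ΔP ≈ -61.23 atm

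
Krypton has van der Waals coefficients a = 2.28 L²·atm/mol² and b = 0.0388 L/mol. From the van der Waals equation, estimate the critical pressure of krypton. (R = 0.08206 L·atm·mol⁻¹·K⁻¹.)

P_c ≈ 56.09 atm

For a van der Waals gas, P_c = a/(27b²).
P_c = 2.28/(27×(0.0388)²) = 2.28/0.040647 = 56.09 atm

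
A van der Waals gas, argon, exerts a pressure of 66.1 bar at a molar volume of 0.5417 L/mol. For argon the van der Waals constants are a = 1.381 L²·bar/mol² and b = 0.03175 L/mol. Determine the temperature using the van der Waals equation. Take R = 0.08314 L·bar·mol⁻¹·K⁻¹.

T = (P + a/V_m²)(V_m − b)/R
P + a/V_m² = 66.1 + 1.381/(0.5417)² = 70.806 bar
V_m − b = 0.5417 − 0.03175 = 0.50995 L/mol
T = (70.806)(0.50995)/0.08314 = 434.3 K

T ≈ 434.3 K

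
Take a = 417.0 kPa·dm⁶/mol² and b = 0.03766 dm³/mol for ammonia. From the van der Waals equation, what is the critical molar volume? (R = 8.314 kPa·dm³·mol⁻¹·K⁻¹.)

For a van der Waals gas, V_m,c = 3b.
V_m,c = 3×0.03766 = 0.1130 dm³/mol

V_m,c ≈ 0.1130 dm³/mol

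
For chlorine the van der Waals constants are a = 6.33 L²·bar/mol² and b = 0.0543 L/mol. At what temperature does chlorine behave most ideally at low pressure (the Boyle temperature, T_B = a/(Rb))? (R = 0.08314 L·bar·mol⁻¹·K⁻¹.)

For a van der Waals gas the second virial coefficient B₂ = b − a/(RT) vanishes at T_B = a/(Rb).
T_B = 6.33/(0.08314×0.0543) = 6.33/0.0045145 = 1402 K

T_B ≈ 1402 K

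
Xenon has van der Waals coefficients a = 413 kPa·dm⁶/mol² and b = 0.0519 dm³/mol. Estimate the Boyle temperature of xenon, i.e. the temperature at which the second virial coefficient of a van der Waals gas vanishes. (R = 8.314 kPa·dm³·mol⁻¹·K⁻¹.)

T_B ≈ 957.1 K

For a van der Waals gas the second virial coefficient B₂ = b − a/(RT) vanishes at T_B = a/(Rb).
T_B = 413/(8.314×0.0519) = 413/0.43150 = 957.1 K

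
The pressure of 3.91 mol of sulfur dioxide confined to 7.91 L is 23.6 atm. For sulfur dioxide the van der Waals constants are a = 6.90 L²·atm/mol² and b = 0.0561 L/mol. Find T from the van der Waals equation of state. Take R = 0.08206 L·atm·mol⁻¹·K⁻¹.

T ≈ 606.1 K

T = (P + a n²/V²)(V − nb)/(nR)
P + a n²/V² = 23.6 + (6.90)(3.91)²/(7.91)² = 25.286 atm
V − nb = 7.91 − (3.91)(0.0561) = 7.6906 L
T = (25.286)(7.6906)/((3.91)(0.08206)) = 606.1 K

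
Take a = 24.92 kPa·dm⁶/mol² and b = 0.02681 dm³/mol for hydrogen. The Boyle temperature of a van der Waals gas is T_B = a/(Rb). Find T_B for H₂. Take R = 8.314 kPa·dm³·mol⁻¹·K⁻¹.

T_B ≈ 111.8 K

For a van der Waals gas the second virial coefficient B₂ = b − a/(RT) vanishes at T_B = a/(Rb).
T_B = 24.92/(8.314×0.02681) = 24.92/0.22290 = 111.8 K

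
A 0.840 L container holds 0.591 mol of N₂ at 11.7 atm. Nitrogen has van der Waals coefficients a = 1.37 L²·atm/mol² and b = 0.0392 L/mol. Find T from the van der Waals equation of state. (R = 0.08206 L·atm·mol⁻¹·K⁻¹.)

T ≈ 208.5 K

T = (P + a n²/V²)(V − nb)/(nR)
P + a n²/V² = 11.7 + (1.37)(0.591)²/(0.840)² = 12.378 atm
V − nb = 0.840 − (0.591)(0.0392) = 0.81683 L
T = (12.378)(0.81683)/((0.591)(0.08206)) = 208.5 K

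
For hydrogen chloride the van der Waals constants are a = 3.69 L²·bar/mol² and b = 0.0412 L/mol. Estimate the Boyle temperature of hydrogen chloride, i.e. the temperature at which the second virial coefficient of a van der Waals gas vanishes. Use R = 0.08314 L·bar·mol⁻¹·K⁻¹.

For a van der Waals gas the second virial coefficient B₂ = b − a/(RT) vanishes at T_B = a/(Rb).
T_B = 3.69/(0.08314×0.0412) = 3.69/0.0034254 = 1077 K

T_B ≈ 1077 K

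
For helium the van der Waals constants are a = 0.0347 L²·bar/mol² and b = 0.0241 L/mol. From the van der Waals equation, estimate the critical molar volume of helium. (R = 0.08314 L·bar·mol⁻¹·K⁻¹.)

V_m,c ≈ 0.07230 L/mol

For a van der Waals gas, V_m,c = 3b.
V_m,c = 3×0.0241 = 0.07230 L/mol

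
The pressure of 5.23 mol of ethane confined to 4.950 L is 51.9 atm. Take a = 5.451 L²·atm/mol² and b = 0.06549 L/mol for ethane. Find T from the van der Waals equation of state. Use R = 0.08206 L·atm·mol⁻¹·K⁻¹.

T ≈ 622.5 K

T = (P + a n²/V²)(V − nb)/(nR)
P + a n²/V² = 51.9 + (5.451)(5.23)²/(4.950)² = 57.985 atm
V − nb = 4.950 − (5.23)(0.06549) = 4.6075 L
T = (57.985)(4.6075)/((5.23)(0.08206)) = 622.5 K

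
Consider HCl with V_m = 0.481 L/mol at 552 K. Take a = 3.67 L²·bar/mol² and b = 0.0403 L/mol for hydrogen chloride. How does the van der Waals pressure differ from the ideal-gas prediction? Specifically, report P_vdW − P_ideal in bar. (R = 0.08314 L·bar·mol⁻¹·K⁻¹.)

Ideal: P_ideal = RT/V_m = (0.08314)(552)/0.481 = 95.4122 bar
vdW: P = RT/(V_m − b) − a/V_m² = 45.8933/0.440700 − 3.67/0.231361 = 104.137 − 15.8627 = 88.274 bar
ΔP = 88.274 − 95.4122 = -7.14 bar

ΔP ≈ -7.14 bar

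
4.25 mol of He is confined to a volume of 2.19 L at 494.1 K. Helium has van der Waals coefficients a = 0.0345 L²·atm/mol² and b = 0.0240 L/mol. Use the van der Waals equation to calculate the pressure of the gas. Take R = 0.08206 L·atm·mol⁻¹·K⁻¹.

P = nRT/(V − nb) − a n²/V²
nRT/(V − nb) = (4.25)(0.08206)(494.1)/(2.19 − 4.25×0.0240) = 172.32/2.0880 = 82.529 atm
a n²/V² = (0.0345)(4.25)²/(2.19)² = 0.12993 atm
P = 82.529 − 0.12993 = 82.40 atm

P ≈ 82.40 atm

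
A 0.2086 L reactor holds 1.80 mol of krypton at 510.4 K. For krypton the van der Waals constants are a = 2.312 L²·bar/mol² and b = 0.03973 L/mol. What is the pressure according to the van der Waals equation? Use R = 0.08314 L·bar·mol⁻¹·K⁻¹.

P = nRT/(V − nb) − a n²/V²
nRT/(V − nb) = (1.80)(0.08314)(510.4)/(0.2086 − 1.80×0.03973) = 76.382/0.13709 = 557.17 bar
a n²/V² = (2.312)(1.80)²/(0.2086)² = 172.15 bar
P = 557.17 − 172.15 = 385.0 bar

P ≈ 385.0 bar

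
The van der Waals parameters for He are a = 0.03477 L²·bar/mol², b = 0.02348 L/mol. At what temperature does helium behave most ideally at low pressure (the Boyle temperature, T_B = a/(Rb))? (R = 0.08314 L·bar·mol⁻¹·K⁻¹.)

T_B ≈ 17.81 K

For a van der Waals gas the second virial coefficient B₂ = b − a/(RT) vanishes at T_B = a/(Rb).
T_B = 0.03477/(0.08314×0.02348) = 0.03477/0.0019521 = 17.81 K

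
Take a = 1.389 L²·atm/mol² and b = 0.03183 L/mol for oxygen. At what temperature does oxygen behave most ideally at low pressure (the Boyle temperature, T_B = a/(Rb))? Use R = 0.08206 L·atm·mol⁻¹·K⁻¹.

For a van der Waals gas the second virial coefficient B₂ = b − a/(RT) vanishes at T_B = a/(Rb).
T_B = 1.389/(0.08206×0.03183) = 1.389/0.0026120 = 531.8 K

T_B ≈ 531.8 K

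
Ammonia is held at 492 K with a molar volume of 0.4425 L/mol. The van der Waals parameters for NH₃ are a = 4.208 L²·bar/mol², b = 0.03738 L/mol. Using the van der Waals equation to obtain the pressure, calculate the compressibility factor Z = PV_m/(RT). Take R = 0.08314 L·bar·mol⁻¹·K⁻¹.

Z ≈ 0.8598

P = RT/(V_m − b) − a/V_m² = (0.08314)(492)/(0.4425 − 0.03738) − 4.208/(0.4425)²
  = 40.905/0.40512 − 21.491 = 100.97 − 21.491 = 79.48 bar
Z = PV_m/(RT) = (79.48)(0.4425)/((0.08314)(492)) = 35.170/40.905 = 0.8598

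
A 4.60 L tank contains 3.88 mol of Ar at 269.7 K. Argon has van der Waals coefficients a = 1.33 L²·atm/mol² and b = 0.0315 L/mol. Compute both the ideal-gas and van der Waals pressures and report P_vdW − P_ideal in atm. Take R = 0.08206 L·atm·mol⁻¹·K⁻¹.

ΔP ≈ -0.437 atm

Ideal: P_ideal = nRT/V = (3.88)(0.08206)(269.7)/4.60 = 18.6675 atm
vdW: P = nRT/(V − nb) − a n²/V² = 85.8705/4.47778 − 20.0224/21.1600 = 19.1770 − 0.946238 = 18.2308 atm
ΔP = 18.2308 − 18.6675 = -0.437 atm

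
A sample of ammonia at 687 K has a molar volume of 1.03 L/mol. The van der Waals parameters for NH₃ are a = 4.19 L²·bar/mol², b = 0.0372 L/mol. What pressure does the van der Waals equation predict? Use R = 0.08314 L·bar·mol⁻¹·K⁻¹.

P = RT/(V_m − b) − a/V_m²
RT/(V_m − b) = (0.08314)(687)/(1.03 − 0.0372) = 57.117/0.99280 = 57.531 bar
a/V_m² = 4.19/(1.03)² = 3.9495 bar
P = 57.531 − 3.9495 = 53.58 bar

P ≈ 53.58 bar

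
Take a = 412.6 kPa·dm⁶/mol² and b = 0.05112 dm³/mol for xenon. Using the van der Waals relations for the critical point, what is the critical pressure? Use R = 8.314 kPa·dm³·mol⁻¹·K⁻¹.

P_c ≈ 5848 kPa

For a van der Waals gas, P_c = a/(27b²).
P_c = 412.6/(27×(0.05112)²) = 412.6/0.070558 = 5848 kPa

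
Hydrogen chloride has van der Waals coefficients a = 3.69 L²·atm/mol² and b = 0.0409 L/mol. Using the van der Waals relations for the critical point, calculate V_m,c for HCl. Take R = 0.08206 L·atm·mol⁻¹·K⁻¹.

V_m,c ≈ 0.1227 L/mol

For a van der Waals gas, V_m,c = 3b.
V_m,c = 3×0.0409 = 0.1227 L/mol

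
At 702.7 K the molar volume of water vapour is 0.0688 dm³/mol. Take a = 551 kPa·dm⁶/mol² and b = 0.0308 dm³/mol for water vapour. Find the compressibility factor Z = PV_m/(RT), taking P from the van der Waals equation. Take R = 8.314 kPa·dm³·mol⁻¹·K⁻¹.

P = RT/(V_m − b) − a/V_m² = (8.314)(702.7)/(0.0688 − 0.0308) − 551/(0.0688)²
  = 5842.2/0.038000 − 116406 = 153742 − 116406 = 37336 kPa
Z = PV_m/(RT) = (37336)(0.0688)/((8.314)(702.7)) = 2568.7/5842.2 = 0.4397

Z ≈ 0.4397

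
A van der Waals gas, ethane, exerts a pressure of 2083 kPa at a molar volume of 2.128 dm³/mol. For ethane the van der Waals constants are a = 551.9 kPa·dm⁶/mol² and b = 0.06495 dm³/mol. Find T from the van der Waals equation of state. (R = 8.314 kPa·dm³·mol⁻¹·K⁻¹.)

T ≈ 547.1 K

T = (P + a/V_m²)(V_m − b)/R
P + a/V_m² = 2083 + 551.9/(2.128)² = 2204.9 kPa
V_m − b = 2.128 − 0.06495 = 2.0631 dm³/mol
T = (2204.9)(2.0631)/8.314 = 547.1 K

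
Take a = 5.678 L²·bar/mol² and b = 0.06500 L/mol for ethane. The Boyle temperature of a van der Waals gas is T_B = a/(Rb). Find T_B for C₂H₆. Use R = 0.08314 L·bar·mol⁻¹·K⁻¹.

T_B ≈ 1051 K

For a van der Waals gas the second virial coefficient B₂ = b − a/(RT) vanishes at T_B = a/(Rb).
T_B = 5.678/(0.08314×0.06500) = 5.678/0.0054041 = 1051 K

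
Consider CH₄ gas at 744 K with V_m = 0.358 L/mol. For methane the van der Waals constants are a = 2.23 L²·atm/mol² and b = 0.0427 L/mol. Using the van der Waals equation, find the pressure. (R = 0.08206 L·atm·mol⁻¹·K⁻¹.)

P ≈ 176.2 atm

P = RT/(V_m − b) − a/V_m²
RT/(V_m − b) = (0.08206)(744)/(0.358 − 0.0427) = 61.053/0.31530 = 193.63 atm
a/V_m² = 2.23/(0.358)² = 17.400 atm
P = 193.63 − 17.400 = 176.2 atm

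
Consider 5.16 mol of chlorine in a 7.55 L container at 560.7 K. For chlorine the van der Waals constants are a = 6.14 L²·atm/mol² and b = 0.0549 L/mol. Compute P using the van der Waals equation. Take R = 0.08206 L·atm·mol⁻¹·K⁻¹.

P = nRT/(V − nb) − a n²/V²
nRT/(V − nb) = (5.16)(0.08206)(560.7)/(7.55 − 5.16×0.0549) = 237.42/7.2667 = 32.672 atm
a n²/V² = (6.14)(5.16)²/(7.55)² = 2.8680 atm
P = 32.672 − 2.8680 = 29.80 atm

P ≈ 29.80 atm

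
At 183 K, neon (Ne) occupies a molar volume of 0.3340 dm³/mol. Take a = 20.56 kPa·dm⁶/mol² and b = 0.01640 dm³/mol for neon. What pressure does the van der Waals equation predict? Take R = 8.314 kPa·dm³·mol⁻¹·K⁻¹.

P ≈ 4606 kPa

P = RT/(V_m − b) − a/V_m²
RT/(V_m − b) = (8.314)(183)/(0.3340 − 0.01640) = 1521.5/0.31760 = 4790.6 kPa
a/V_m² = 20.56/(0.3340)² = 184.30 kPa
P = 4790.6 − 184.30 = 4606 kPa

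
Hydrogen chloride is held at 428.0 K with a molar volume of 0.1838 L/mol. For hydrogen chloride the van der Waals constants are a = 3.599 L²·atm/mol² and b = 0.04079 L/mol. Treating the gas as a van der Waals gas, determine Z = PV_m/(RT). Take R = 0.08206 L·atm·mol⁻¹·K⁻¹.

P = RT/(V_m − b) − a/V_m² = (0.08206)(428.0)/(0.1838 − 0.04079) − 3.599/(0.1838)²
  = 35.122/0.14301 − 106.53 = 245.59 − 106.53 = 139.06 atm
Z = PV_m/(RT) = (139.06)(0.1838)/((0.08206)(428.0)) = 25.559/35.122 = 0.7277

Z ≈ 0.7277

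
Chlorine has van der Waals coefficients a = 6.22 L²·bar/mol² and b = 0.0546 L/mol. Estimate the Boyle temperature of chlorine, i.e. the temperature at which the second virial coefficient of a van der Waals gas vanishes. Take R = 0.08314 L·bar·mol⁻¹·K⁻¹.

T_B ≈ 1370 K

For a van der Waals gas the second virial coefficient B₂ = b − a/(RT) vanishes at T_B = a/(Rb).
T_B = 6.22/(0.08314×0.0546) = 6.22/0.0045394 = 1370 K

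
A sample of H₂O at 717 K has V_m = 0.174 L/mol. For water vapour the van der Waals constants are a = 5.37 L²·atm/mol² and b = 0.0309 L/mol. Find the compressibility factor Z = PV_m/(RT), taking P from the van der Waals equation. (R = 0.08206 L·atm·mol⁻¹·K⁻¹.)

Z ≈ 0.6914

P = RT/(V_m − b) − a/V_m² = (0.08206)(717)/(0.174 − 0.0309) − 5.37/(0.174)²
  = 58.837/0.14310 − 177.37 = 411.16 − 177.37 = 233.79 atm
Z = PV_m/(RT) = (233.79)(0.174)/((0.08206)(717)) = 40.679/58.837 = 0.6914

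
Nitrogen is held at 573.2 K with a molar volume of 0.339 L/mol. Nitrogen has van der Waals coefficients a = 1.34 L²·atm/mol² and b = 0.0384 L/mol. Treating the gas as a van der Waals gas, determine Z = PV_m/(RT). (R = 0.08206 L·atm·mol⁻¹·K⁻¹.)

Z ≈ 1.044

P = RT/(V_m − b) − a/V_m² = (0.08206)(573.2)/(0.339 − 0.0384) − 1.34/(0.339)²
  = 47.037/0.30060 − 11.660 = 156.48 − 11.660 = 144.82 atm
Z = PV_m/(RT) = (144.82)(0.339)/((0.08206)(573.2)) = 49.094/47.037 = 1.044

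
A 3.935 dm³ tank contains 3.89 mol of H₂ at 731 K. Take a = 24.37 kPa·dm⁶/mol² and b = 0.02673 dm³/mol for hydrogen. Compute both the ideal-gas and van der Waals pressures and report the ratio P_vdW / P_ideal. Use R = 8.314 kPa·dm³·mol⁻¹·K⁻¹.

Ideal: P_ideal = nRT/V = (3.89)(8.314)(731)/3.935 = 6008.03 kPa
vdW: P = nRT/(V − nb) − a n²/V² = 23641.6/3.83102 − 368.769/15.4842 = 6171.10 − 23.8158 = 6147.28 kPa
Ratio = 6147.28/6008.03 = 1.023

P_vdW / P_ideal ≈ 1.023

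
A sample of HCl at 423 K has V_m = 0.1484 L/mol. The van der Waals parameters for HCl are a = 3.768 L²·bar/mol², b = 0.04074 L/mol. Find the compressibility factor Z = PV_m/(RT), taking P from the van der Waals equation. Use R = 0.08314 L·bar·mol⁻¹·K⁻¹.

P = RT/(V_m − b) − a/V_m² = (0.08314)(423)/(0.1484 − 0.04074) − 3.768/(0.1484)²
  = 35.168/0.10766 − 171.10 = 326.66 − 171.10 = 155.56 bar
Z = PV_m/(RT) = (155.56)(0.1484)/((0.08314)(423)) = 23.085/35.168 = 0.6564

Z ≈ 0.6564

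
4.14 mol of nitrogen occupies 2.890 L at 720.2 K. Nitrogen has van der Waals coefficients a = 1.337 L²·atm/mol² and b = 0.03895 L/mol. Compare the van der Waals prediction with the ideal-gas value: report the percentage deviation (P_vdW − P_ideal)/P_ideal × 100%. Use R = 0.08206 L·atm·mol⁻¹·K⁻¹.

Ideal: P_ideal = nRT/V = (4.14)(0.08206)(720.2)/2.890 = 84.6617 atm
vdW: P = nRT/(V − nb) − a n²/V² = 244.672/2.72875 − 22.9156/8.35210 = 89.6645 − 2.74369 = 86.9208 atm
% deviation = (86.9208 − 84.6617)/84.6617 × 100% = 2.67%

2.67 %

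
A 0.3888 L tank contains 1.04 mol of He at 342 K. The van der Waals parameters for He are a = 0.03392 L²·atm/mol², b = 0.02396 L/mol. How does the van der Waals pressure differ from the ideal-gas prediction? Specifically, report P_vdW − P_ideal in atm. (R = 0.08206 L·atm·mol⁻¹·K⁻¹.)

ΔP ≈ 4.898 atm

Ideal: P_ideal = nRT/V = (1.04)(0.08206)(342)/0.3888 = 75.0697 atm
vdW: P = nRT/(V − nb) − a n²/V² = 29.1871/0.363882 − 0.0366879/0.151165 = 80.2103 − 0.242701 = 79.9676 atm
ΔP = 79.9676 − 75.0697 = 4.898 atm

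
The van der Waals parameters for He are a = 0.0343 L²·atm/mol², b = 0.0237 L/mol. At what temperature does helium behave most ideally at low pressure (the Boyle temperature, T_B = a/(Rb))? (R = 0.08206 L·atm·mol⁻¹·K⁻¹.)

T_B ≈ 17.64 K

For a van der Waals gas the second virial coefficient B₂ = b − a/(RT) vanishes at T_B = a/(Rb).
T_B = 0.0343/(0.08206×0.0237) = 0.0343/0.0019448 = 17.64 K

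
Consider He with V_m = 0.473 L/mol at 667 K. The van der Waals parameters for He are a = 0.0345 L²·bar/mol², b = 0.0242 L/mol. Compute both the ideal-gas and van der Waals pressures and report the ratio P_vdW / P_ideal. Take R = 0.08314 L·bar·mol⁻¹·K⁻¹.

P_vdW / P_ideal ≈ 1.053

Ideal: P_ideal = RT/V_m = (0.08314)(667)/0.473 = 117.240 bar
vdW: P = RT/(V_m − b) − a/V_m² = 55.4544/0.448800 − 0.0345/0.223729 = 123.561 − 0.154204 = 123.407 bar
Ratio = 123.407/117.240 = 1.053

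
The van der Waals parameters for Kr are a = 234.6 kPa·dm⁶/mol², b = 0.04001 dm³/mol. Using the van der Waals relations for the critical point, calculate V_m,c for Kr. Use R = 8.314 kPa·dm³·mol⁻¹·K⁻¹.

V_m,c ≈ 0.1200 dm³/mol

For a van der Waals gas, V_m,c = 3b.
V_m,c = 3×0.04001 = 0.1200 dm³/mol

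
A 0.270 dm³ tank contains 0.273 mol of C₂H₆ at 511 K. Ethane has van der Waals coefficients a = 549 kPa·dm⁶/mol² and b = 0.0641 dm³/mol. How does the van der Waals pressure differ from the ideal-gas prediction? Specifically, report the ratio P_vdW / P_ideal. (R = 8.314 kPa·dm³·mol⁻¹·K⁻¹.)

P_vdW / P_ideal ≈ 0.9386

Ideal: P_ideal = nRT/V = (0.273)(8.314)(511)/0.270 = 4295.66 kPa
vdW: P = nRT/(V − nb) − a n²/V² = 1159.83/0.252501 − 40.9164/0.0729000 = 4593.37 − 561.267 = 4032.10 kPa
Ratio = 4032.10/4295.66 = 0.9386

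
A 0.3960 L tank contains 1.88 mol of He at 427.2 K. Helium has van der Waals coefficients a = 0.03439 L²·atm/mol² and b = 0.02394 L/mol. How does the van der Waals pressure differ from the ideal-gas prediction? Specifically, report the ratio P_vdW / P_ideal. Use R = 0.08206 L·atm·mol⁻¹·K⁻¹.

Ideal: P_ideal = nRT/V = (1.88)(0.08206)(427.2)/0.3960 = 166.428 atm
vdW: P = nRT/(V − nb) − a n²/V² = 65.9053/0.350993 − 0.121548/0.156816 = 187.768 − 0.775099 = 186.993 atm
Ratio = 186.993/166.428 = 1.124

P_vdW / P_ideal ≈ 1.124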